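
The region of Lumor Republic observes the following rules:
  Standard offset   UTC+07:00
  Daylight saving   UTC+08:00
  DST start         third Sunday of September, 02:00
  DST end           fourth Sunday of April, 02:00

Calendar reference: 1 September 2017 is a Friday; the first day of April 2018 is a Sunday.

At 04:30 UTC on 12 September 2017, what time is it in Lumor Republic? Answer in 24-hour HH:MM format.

11:30

1 September 2017 is a Friday, so the first Sunday is September 3 and the third is September 17.
1 April 2018 is a Sunday, so the first Sunday is April 1 and the fourth is April 22.
At the standard offset (UTC+07:00), 04:30 UTC + 7h = 11:30 Lumor Republic standard time.
Daylight saving runs 17 September 2017 – 22 April 2018; the standard-time date in Lumor Republic, 12 September 2017, is outside that window, so Lumor Republic is on standard time at UTC+07:00.
04:30 UTC + 7h = 11:30 local.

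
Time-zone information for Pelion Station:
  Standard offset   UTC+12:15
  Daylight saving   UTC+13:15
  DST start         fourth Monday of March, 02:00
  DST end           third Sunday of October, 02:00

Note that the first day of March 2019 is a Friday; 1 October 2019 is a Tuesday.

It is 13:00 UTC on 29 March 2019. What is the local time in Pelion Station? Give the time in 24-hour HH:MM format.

1 March 2019 is a Friday, so the first Monday is March 4 and the fourth is March 25.
1 October 2019 is a Tuesday, so the first Sunday is October 6 and the third is October 20.
At the standard offset (UTC+12:15), 13:00 UTC + 12h15m = 01:15 Pelion Station standard time (rolling into the next day, 30 March 2019).
Daylight saving runs 25 March – 20 October; the standard-time date in Pelion Station, 30 March 2019, is inside that window, so Pelion Station is at UTC+13:15.
13:00 UTC + 13h15m = 02:15 local (rolling into the next day, 30 March 2019).

02:15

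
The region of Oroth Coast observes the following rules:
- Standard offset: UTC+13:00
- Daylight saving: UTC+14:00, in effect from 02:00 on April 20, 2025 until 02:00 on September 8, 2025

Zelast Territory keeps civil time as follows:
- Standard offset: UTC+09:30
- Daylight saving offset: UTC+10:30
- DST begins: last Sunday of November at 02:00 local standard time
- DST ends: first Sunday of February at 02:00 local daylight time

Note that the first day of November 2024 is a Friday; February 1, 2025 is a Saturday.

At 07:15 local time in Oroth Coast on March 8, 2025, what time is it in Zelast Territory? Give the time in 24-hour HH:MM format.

March 8, 2025 does not fall between 20 April and 8 September, so daylight saving is not in effect and Oroth Coast is at UTC+13:00.
07:15 Oroth Coast − 13h = 18:15 UTC (rolling into the previous day, 7 March 2025).
1 November 2024 is a Friday, so Sundays fall on 3, 10, 17, 24; the last is November 24.
1 February 2025 is a Saturday, so the first Sunday is February 2.
At the standard offset (UTC+09:30), 18:15 UTC + 9h30m = 03:45 Zelast Territory standard time (rolling into the next day, 8 March 2025).
The standard-time date in Zelast Territory, March 8, 2025, does not fall between 24 November 2024 and 2 February 2025, so daylight saving is not in effect and Zelast Territory is at UTC+09:30.
18:15 UTC + 9h30m = 03:45 Zelast Territory (rolling into the next day, 8 March 2025).

03:45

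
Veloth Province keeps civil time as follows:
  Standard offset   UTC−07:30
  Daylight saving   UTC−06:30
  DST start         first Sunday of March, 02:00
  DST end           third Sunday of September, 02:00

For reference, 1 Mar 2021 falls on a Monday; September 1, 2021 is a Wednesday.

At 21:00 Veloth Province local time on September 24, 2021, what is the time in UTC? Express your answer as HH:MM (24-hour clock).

1 March 2021 is a Monday, so the first Sunday is March 7.
1 September 2021 is a Wednesday, so the first Sunday is September 5 and the third is September 19.
September 24, 2021 does not fall between 7 March and 19 September, so daylight saving is not in effect and Veloth Province is at UTC−07:30.
21:00 local + 7h30m = 04:30 UTC (rolling into the next day, 25 September 2021).

04:30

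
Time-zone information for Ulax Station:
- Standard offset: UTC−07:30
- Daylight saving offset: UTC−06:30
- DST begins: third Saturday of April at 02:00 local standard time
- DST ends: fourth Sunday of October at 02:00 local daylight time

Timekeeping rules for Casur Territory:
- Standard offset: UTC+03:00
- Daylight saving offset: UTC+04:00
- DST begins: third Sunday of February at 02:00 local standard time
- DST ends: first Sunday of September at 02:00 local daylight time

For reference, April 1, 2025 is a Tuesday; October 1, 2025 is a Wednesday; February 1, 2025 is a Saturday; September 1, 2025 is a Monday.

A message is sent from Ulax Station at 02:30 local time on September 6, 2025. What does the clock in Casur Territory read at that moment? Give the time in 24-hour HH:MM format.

1 April 2025 is a Tuesday, so the first Saturday is April 5 and the third is April 19.
1 October 2025 is a Wednesday, so the first Sunday is October 5 and the fourth is October 26.
September 6, 2025 falls between 19 April and 26 October, so daylight saving is in effect and Ulax Station is at UTC−06:30.
02:30 Ulax Station + 6h30m = 09:00 UTC.
1 February 2025 is a Saturday, so the first Sunday is February 2 and the third is February 16.
1 September 2025 is a Monday, so the first Sunday is September 7.
At the standard offset (UTC+03:00), 09:00 UTC + 3h = 12:00 Casur Territory standard time.
The standard-time date in Casur Territory, September 6, 2025, falls between 16 February and 7 September, so daylight saving is in effect and Casur Territory is at UTC+04:00.
09:00 UTC + 4h = 13:00 Casur Territory.

13:00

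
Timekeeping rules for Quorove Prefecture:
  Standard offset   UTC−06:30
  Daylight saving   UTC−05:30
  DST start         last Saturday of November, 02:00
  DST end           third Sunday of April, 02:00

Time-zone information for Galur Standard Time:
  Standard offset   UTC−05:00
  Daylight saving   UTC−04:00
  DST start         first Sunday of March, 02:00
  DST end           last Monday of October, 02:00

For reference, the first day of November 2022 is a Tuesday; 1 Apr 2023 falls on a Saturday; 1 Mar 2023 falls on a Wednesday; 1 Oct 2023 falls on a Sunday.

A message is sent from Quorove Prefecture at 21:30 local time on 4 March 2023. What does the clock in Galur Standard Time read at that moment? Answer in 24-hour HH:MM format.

22:00

1 November 2022 is a Tuesday, so Saturdays fall on 5, 12, 19, 26; the last is November 26.
1 April 2023 is a Saturday, so the first Sunday is April 2 and the third is April 16.
4 March 2023 falls between 26 November 2022 and 16 April 2023, so daylight saving is in effect and Quorove Prefecture is at UTC−05:30.
21:30 Quorove Prefecture + 5h30m = 03:00 UTC (rolling into the next day, 5 March 2023).
1 March 2023 is a Wednesday, so the first Sunday is March 5.
1 October 2023 is a Sunday, so Mondays fall on 2, 9, 16, 23, 30; the last is October 30.
At the standard offset (UTC−05:00), 03:00 UTC − 5h = 22:00 Galur Standard Time standard time (rolling into the previous day, 4 March 2023).
The standard-time date in Galur Standard Time, 4 March 2023, is outside the daylight-saving period (5 March – 30 October), so Galur Standard Time is on standard time, UTC−05:00.
03:00 UTC − 5h = 22:00 Galur Standard Time (rolling into the previous day, 4 March 2023).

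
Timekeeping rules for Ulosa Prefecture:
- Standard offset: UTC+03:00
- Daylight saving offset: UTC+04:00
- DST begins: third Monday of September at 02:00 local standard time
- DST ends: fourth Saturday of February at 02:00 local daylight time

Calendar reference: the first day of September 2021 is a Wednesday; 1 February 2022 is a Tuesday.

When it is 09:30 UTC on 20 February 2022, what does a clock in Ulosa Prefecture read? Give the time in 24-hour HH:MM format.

13:30

1 September 2021 is a Wednesday, so the first Monday is September 6 and the third is September 20.
1 February 2022 is a Tuesday, so the first Saturday is February 5 and the fourth is February 26.
At the standard offset (UTC+03:00), 09:30 UTC + 3h = 12:30 Ulosa Prefecture standard time.
The standard-time date in Ulosa Prefecture, 20 February 2022, falls between 20 September 2021 and 26 February 2022, so daylight saving is in effect and Ulosa Prefecture is at UTC+04:00.
09:30 UTC + 4h = 13:30 local.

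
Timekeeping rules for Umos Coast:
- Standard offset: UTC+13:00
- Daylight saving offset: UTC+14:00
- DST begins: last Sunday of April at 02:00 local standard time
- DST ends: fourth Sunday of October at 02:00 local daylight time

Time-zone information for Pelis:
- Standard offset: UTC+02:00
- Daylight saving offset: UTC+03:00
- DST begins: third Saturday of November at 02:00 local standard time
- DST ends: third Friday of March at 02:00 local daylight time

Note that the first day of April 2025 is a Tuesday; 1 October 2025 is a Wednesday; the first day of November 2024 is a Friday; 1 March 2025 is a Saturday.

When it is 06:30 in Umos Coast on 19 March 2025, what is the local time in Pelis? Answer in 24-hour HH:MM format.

1 April 2025 is a Tuesday, so Sundays fall on 6, 13, 20, 27; the last is April 27.
1 October 2025 is a Wednesday, so the first Sunday is October 5 and the fourth is October 26.
19 March 2025 does not fall between 27 April and 26 October, so daylight saving is not in effect and Umos Coast is at UTC+13:00.
06:30 Umos Coast − 13h = 17:30 UTC (rolling into the previous day, 18 March 2025).
1 November 2024 is a Friday, so the first Saturday is November 2 and the third is November 16.
1 March 2025 is a Saturday, so the first Friday is March 7 and the third is March 21.
At the standard offset (UTC+02:00), 17:30 UTC + 2h = 19:30 Pelis standard time.
The standard-time date in Pelis, 18 March 2025, lies within the daylight-saving period (16 November 2024 – 21 March 2025), so Pelis is on daylight time, UTC+03:00.
17:30 UTC + 3h = 20:30 Pelis.

20:30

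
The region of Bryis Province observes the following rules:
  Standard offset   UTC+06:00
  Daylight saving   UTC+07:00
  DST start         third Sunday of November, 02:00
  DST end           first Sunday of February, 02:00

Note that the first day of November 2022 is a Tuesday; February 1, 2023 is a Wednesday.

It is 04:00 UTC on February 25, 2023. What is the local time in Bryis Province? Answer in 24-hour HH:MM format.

1 November 2022 is a Tuesday, so the first Sunday is November 6 and the third is November 20.
1 February 2023 is a Wednesday, so the first Sunday is February 5.
At the standard offset (UTC+06:00), 04:00 UTC + 6h = 10:00 Bryis Province standard time.
The standard-time date in Bryis Province, February 25, 2023, is outside the daylight-saving period (20 November 2022 – 5 February 2023), so Bryis Province is on standard time, UTC+06:00.
04:00 UTC + 6h = 10:00 local.

10:00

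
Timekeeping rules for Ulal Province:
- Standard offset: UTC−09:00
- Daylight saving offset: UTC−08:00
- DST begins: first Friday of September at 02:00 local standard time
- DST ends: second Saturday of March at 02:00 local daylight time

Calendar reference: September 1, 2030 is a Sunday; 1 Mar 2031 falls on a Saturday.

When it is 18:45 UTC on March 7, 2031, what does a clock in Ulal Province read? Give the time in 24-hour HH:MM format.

1 September 2030 is a Sunday, so the first Friday is September 6.
1 March 2031 is a Saturday, so the first Saturday is March 1 and the second is March 8.
At the standard offset (UTC−09:00), 18:45 UTC − 9h = 09:45 Ulal Province standard time.
Daylight saving runs 6 September 2030 – 8 March 2031; the standard-time date in Ulal Province, March 7, 2031, is inside that window, so Ulal Province is at UTC−08:00.
18:45 UTC − 8h = 10:45 local.

10:45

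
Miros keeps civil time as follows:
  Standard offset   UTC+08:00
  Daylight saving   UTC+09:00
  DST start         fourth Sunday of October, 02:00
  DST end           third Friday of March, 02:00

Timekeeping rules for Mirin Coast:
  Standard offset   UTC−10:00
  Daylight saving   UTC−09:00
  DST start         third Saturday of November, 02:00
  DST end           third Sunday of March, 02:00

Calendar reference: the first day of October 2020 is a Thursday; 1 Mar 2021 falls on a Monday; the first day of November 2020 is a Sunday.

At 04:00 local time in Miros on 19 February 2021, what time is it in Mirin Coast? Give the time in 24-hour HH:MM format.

1 October 2020 is a Thursday, so the first Sunday is October 4 and the fourth is October 25.
1 March 2021 is a Monday, so the first Friday is March 5 and the third is March 19.
Daylight saving runs 25 October 2020 – 19 March 2021; 19 February 2021 is inside that window, so Miros is at UTC+09:00.
04:00 Miros − 9h = 19:00 UTC (rolling into the previous day, 18 February 2021).
1 November 2020 is a Sunday, so the first Saturday is November 7 and the third is November 21.
1 March 2021 is a Monday, so the first Sunday is March 7 and the third is March 21.
At the standard offset (UTC−10:00), 19:00 UTC − 10h = 09:00 Mirin Coast standard time.
The standard-time date in Mirin Coast, 18 February 2021, lies within the daylight-saving period (21 November 2020 – 21 March 2021), so Mirin Coast is on daylight time, UTC−09:00.
19:00 UTC − 9h = 10:00 Mirin Coast.

10:00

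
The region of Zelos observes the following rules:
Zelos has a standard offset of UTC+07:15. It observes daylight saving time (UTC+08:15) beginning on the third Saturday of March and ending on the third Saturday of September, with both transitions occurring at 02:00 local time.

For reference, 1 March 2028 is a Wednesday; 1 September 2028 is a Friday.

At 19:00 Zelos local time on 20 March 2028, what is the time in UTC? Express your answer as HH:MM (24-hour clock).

1 March 2028 is a Wednesday, so the first Saturday is March 4 and the third is March 18.
1 September 2028 is a Friday, so the first Saturday is September 2 and the third is September 16.
20 March 2028 lies within the daylight-saving period (18 March – 16 September), so Zelos is on daylight time, UTC+08:15.
19:00 local − 8h15m = 10:45 UTC.

10:45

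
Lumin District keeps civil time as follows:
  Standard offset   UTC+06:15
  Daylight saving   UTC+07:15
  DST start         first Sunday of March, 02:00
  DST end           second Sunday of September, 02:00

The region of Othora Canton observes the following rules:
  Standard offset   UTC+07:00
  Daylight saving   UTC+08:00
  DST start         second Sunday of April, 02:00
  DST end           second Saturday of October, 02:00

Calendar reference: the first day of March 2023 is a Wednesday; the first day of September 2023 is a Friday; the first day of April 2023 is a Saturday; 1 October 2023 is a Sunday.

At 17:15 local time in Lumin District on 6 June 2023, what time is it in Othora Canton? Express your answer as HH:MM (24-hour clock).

18:00

1 March 2023 is a Wednesday, so the first Sunday is March 5.
1 September 2023 is a Friday, so the first Sunday is September 3 and the second is September 10.
Daylight saving runs 5 March – 10 September; 6 June 2023 is inside that window, so Lumin District is at UTC+07:15.
17:15 Lumin District − 7h15m = 10:00 UTC.
1 April 2023 is a Saturday, so the first Sunday is April 2 and the second is April 9.
1 October 2023 is a Sunday, so the first Saturday is October 7 and the second is October 14.
At the standard offset (UTC+07:00), 10:00 UTC + 7h = 17:00 Othora Canton standard time.
The standard-time date in Othora Canton, 6 June 2023, lies within the daylight-saving period (9 April – 14 October), so Othora Canton is on daylight time, UTC+08:00.
10:00 UTC + 8h = 18:00 Othora Canton.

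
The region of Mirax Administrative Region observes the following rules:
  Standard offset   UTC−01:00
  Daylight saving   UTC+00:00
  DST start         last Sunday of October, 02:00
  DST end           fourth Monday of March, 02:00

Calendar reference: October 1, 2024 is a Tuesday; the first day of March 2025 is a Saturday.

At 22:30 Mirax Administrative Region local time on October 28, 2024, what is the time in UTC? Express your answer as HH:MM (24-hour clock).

22:30

1 October 2024 is a Tuesday, so Sundays fall on 6, 13, 20, 27; the last is October 27.
1 March 2025 is a Saturday, so the first Monday is March 3 and the fourth is March 24.
October 28, 2024 falls between 27 October 2024 and 24 March 2025, so daylight saving is in effect and Mirax Administrative Region is at UTC+00:00.
22:30 local − 0h = 22:30 UTC.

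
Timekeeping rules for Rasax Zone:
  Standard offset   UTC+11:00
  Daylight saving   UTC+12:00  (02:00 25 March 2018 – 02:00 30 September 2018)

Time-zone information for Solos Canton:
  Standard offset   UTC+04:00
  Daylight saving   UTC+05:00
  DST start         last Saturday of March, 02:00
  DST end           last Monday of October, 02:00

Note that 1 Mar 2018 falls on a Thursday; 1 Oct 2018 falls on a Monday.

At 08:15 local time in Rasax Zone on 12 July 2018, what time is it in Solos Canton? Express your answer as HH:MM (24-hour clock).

01:15

12 July 2018 lies within the daylight-saving period (25 March – 30 September), so Rasax Zone is on daylight time, UTC+12:00.
08:15 Rasax Zone − 12h = 20:15 UTC (rolling into the previous day, 11 July 2018).
1 March 2018 is a Thursday, so Saturdays fall on 3, 10, 17, 24, 31; the last is March 31.
1 October 2018 is a Monday, so Mondays fall on 1, 8, 15, 22, 29; the last is October 29.
At the standard offset (UTC+04:00), 20:15 UTC + 4h = 00:15 Solos Canton standard time (rolling into the next day, 12 July 2018).
The standard-time date in Solos Canton, 12 July 2018, lies within the daylight-saving period (31 March – 29 October), so Solos Canton is on daylight time, UTC+05:00.
20:15 UTC + 5h = 01:15 Solos Canton (rolling into the next day, 12 July 2018).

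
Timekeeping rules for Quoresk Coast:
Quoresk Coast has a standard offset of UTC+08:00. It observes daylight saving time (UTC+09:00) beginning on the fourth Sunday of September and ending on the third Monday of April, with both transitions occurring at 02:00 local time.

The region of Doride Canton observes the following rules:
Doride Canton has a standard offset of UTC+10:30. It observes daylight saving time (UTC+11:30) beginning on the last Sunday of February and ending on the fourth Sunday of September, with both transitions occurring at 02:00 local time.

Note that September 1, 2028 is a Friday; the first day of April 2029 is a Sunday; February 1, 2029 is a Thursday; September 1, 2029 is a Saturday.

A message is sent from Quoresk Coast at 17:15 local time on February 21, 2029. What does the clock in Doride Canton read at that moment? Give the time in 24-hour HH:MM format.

1 September 2028 is a Friday, so the first Sunday is September 3 and the fourth is September 24.
1 April 2029 is a Sunday, so the first Monday is April 2 and the third is April 16.
Daylight saving runs 24 September 2028 – 16 April 2029; February 21, 2029 is inside that window, so Quoresk Coast is at UTC+09:00.
17:15 Quoresk Coast − 9h = 08:15 UTC.
1 February 2029 is a Thursday, so Sundays fall on 4, 11, 18, 25; the last is February 25.
1 September 2029 is a Saturday, so the first Sunday is September 2 and the fourth is September 23.
At the standard offset (UTC+10:30), 08:15 UTC + 10h30m = 18:45 Doride Canton standard time.
The standard-time date in Doride Canton, February 21, 2029, is outside the daylight-saving period (25 February – 23 September), so Doride Canton is on standard time, UTC+10:30.
08:15 UTC + 10h30m = 18:45 Doride Canton.

18:45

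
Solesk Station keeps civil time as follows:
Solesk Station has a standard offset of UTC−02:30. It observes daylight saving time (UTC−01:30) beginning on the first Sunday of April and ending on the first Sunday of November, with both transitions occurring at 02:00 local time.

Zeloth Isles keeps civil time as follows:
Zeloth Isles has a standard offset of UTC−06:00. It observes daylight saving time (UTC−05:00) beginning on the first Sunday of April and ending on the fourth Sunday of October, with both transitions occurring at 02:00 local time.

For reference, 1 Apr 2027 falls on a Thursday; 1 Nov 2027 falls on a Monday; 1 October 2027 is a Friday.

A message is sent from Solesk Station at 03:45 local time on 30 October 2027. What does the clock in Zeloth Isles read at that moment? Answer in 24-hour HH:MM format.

23:15

1 April 2027 is a Thursday, so the first Sunday is April 4.
1 November 2027 is a Monday, so the first Sunday is November 7.
30 October 2027 lies within the daylight-saving period (4 April – 7 November), so Solesk Station is on daylight time, UTC−01:30.
03:45 Solesk Station + 1h30m = 05:15 UTC.
1 April 2027 is a Thursday, so the first Sunday is April 4.
1 October 2027 is a Friday, so the first Sunday is October 3 and the fourth is October 24.
At the standard offset (UTC−06:00), 05:15 UTC − 6h = 23:15 Zeloth Isles standard time (rolling into the previous day, 29 October 2027).
Daylight saving runs 4 April – 24 October; the standard-time date in Zeloth Isles, 29 October 2027, is outside that window, so Zeloth Isles is on standard time at UTC−06:00.
05:15 UTC − 6h = 23:15 Zeloth Isles (rolling into the previous day, 29 October 2027).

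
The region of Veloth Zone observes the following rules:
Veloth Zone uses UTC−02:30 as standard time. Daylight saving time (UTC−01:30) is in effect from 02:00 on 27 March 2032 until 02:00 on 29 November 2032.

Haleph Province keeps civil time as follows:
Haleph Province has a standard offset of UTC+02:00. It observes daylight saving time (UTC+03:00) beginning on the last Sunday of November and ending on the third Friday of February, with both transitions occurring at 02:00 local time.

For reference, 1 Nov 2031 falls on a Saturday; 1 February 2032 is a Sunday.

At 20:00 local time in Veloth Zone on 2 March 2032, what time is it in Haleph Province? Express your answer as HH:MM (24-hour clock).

2 March 2032 is outside the daylight-saving period (27 March – 29 November), so Veloth Zone is on standard time, UTC−02:30.
20:00 Veloth Zone + 2h30m = 22:30 UTC.
1 November 2031 is a Saturday, so Sundays fall on 2, 9, 16, 23, 30; the last is November 30.
1 February 2032 is a Sunday, so the first Friday is February 6 and the third is February 20.
At the standard offset (UTC+02:00), 22:30 UTC + 2h = 00:30 Haleph Province standard time (rolling into the next day, 3 March 2032).
The standard-time date in Haleph Province, 3 March 2032, does not fall between 30 November 2031 and 20 February 2032, so daylight saving is not in effect and Haleph Province is at UTC+02:00.
22:30 UTC + 2h = 00:30 Haleph Province (rolling into the next day, 3 March 2032).

00:30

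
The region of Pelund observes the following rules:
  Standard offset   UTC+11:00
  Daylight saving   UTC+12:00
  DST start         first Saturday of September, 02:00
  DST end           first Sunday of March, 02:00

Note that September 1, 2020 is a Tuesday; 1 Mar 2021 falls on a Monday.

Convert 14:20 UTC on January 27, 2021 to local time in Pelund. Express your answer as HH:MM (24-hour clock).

1 September 2020 is a Tuesday, so the first Saturday is September 5.
1 March 2021 is a Monday, so the first Sunday is March 7.
At the standard offset (UTC+11:00), 14:20 UTC + 11h = 01:20 Pelund standard time (rolling into the next day, 28 January 2021).
The standard-time date in Pelund, January 28, 2021, falls between 5 September 2020 and 7 March 2021, so daylight saving is in effect and Pelund is at UTC+12:00.
14:20 UTC + 12h = 02:20 local (rolling into the next day, 28 January 2021).

02:20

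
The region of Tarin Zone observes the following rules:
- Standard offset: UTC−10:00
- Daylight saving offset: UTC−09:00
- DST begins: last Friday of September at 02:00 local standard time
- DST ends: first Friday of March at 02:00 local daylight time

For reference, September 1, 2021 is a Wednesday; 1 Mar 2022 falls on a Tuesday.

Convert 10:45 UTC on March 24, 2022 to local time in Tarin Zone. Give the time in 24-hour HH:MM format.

1 September 2021 is a Wednesday, so Fridays fall on 3, 10, 17, 24; the last is September 24.
1 March 2022 is a Tuesday, so the first Friday is March 4.
At the standard offset (UTC−10:00), 10:45 UTC − 10h = 00:45 Tarin Zone standard time.
The standard-time date in Tarin Zone, March 24, 2022, is outside the daylight-saving period (24 September 2021 – 4 March 2022), so Tarin Zone is on standard time, UTC−10:00.
10:45 UTC − 10h = 00:45 local.

00:45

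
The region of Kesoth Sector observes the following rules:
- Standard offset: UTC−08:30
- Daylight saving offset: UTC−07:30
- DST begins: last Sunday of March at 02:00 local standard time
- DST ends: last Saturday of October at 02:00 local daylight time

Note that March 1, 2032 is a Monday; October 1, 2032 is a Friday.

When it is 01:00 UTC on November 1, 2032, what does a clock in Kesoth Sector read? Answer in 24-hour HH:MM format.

1 March 2032 is a Monday, so Sundays fall on 7, 14, 21, 28; the last is March 28.
1 October 2032 is a Friday, so Saturdays fall on 2, 9, 16, 23, 30; the last is October 30.
At the standard offset (UTC−08:30), 01:00 UTC − 8h30m = 16:30 Kesoth Sector standard time (rolling into the previous day, 31 October 2032).
The standard-time date in Kesoth Sector, October 31, 2032, does not fall between 28 March and 30 October, so daylight saving is not in effect and Kesoth Sector is at UTC−08:30.
01:00 UTC − 8h30m = 16:30 local (rolling into the previous day, 31 October 2032).

16:30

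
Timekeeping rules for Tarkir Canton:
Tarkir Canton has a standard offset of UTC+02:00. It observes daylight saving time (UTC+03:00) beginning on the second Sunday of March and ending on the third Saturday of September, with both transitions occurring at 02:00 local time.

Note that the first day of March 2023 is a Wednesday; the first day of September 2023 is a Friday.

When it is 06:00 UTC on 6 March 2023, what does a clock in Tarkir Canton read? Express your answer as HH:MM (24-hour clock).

1 March 2023 is a Wednesday, so the first Sunday is March 5 and the second is March 12.
1 September 2023 is a Friday, so the first Saturday is September 2 and the third is September 16.
At the standard offset (UTC+02:00), 06:00 UTC + 2h = 08:00 Tarkir Canton standard time.
Daylight saving runs 12 March – 16 September; the standard-time date in Tarkir Canton, 6 March 2023, is outside that window, so Tarkir Canton is on standard time at UTC+02:00.
06:00 UTC + 2h = 08:00 local.

08:00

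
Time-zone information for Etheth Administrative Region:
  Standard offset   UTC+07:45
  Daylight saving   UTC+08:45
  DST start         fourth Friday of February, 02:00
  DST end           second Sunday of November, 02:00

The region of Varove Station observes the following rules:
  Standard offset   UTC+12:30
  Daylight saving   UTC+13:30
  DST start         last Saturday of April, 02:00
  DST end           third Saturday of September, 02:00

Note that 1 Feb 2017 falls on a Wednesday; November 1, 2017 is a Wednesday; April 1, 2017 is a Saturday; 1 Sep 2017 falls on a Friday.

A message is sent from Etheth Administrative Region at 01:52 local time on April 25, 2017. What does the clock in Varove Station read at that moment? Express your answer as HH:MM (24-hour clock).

05:37

1 February 2017 is a Wednesday, so the first Friday is February 3 and the fourth is February 24.
1 November 2017 is a Wednesday, so the first Sunday is November 5 and the second is November 12.
April 25, 2017 lies within the daylight-saving period (24 February – 12 November), so Etheth Administrative Region is on daylight time, UTC+08:45.
01:52 Etheth Administrative Region − 8h45m = 17:07 UTC (rolling into the previous day, 24 April 2017).
1 April 2017 is a Saturday, so Saturdays fall on 1, 8, 15, 22, 29; the last is April 29.
1 September 2017 is a Friday, so the first Saturday is September 2 and the third is September 16.
At the standard offset (UTC+12:30), 17:07 UTC + 12h30m = 05:37 Varove Station standard time (rolling into the next day, 25 April 2017).
Daylight saving runs 29 April – 16 September; the standard-time date in Varove Station, April 25, 2017, is outside that window, so Varove Station is on standard time at UTC+12:30.
17:07 UTC + 12h30m = 05:37 Varove Station (rolling into the next day, 25 April 2017).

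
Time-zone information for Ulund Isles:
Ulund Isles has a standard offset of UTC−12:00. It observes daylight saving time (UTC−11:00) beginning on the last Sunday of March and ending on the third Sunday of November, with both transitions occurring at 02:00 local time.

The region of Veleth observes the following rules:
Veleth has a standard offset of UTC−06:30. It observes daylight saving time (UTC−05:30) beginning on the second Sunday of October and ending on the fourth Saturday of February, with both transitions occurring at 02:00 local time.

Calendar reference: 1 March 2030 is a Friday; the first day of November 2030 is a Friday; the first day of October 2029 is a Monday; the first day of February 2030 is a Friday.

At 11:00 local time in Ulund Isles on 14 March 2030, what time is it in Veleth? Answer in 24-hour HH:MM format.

1 March 2030 is a Friday, so Sundays fall on 3, 10, 17, 24, 31; the last is March 31.
1 November 2030 is a Friday, so the first Sunday is November 3 and the third is November 17.
14 March 2030 does not fall between 31 March and 17 November, so daylight saving is not in effect and Ulund Isles is at UTC−12:00.
11:00 Ulund Isles + 12h = 23:00 UTC.
1 October 2029 is a Monday, so the first Sunday is October 7 and the second is October 14.
1 February 2030 is a Friday, so the first Saturday is February 2 and the fourth is February 23.
At the standard offset (UTC−06:30), 23:00 UTC − 6h30m = 16:30 Veleth standard time.
The standard-time date in Veleth, 14 March 2030, is outside the daylight-saving period (14 October 2029 – 23 February 2030), so Veleth is on standard time, UTC−06:30.
23:00 UTC − 6h30m = 16:30 Veleth.

16:30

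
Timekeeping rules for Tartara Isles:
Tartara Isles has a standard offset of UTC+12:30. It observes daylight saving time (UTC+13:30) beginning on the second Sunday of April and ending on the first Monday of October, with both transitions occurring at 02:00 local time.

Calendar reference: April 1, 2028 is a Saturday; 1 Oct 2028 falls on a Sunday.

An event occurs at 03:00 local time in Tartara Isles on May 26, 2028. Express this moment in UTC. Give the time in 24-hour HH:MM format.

13:30

1 April 2028 is a Saturday, so the first Sunday is April 2 and the second is April 9.
1 October 2028 is a Sunday, so the first Monday is October 2.
Daylight saving runs 9 April – 2 October; May 26, 2028 is inside that window, so Tartara Isles is at UTC+13:30.
03:00 local − 13h30m = 13:30 UTC (rolling into the previous day, 25 May 2028).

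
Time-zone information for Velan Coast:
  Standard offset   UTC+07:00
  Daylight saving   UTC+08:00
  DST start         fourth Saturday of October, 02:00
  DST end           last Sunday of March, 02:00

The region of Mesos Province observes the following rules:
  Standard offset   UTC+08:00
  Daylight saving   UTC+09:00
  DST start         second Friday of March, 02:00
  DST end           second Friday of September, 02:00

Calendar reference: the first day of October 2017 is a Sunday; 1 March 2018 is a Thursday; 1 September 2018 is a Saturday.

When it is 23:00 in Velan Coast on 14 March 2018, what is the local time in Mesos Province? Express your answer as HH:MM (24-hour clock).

1 October 2017 is a Sunday, so the first Saturday is October 7 and the fourth is October 28.
1 March 2018 is a Thursday, so Sundays fall on 4, 11, 18, 25; the last is March 25.
Daylight saving runs 28 October 2017 – 25 March 2018; 14 March 2018 is inside that window, so Velan Coast is at UTC+08:00.
23:00 Velan Coast − 8h = 15:00 UTC.
1 March 2018 is a Thursday, so the first Friday is March 2 and the second is March 9.
1 September 2018 is a Saturday, so the first Friday is September 7 and the second is September 14.
At the standard offset (UTC+08:00), 15:00 UTC + 8h = 23:00 Mesos Province standard time.
The standard-time date in Mesos Province, 14 March 2018, falls between 9 March and 14 September, so daylight saving is in effect and Mesos Province is at UTC+09:00.
15:00 UTC + 9h = 00:00 Mesos Province (rolling into the next day, 15 March 2018).

00:00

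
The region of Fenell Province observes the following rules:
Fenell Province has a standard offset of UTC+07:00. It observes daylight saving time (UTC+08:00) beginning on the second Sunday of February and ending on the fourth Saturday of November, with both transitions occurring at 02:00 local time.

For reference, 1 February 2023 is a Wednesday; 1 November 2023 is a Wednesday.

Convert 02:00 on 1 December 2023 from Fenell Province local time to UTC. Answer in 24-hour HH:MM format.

19:00

1 February 2023 is a Wednesday, so the first Sunday is February 5 and the second is February 12.
1 November 2023 is a Wednesday, so the first Saturday is November 4 and the fourth is November 25.
Daylight saving runs 12 February – 25 November; 1 December 2023 is outside that window, so Fenell Province is on standard time at UTC+07:00.
02:00 local − 7h = 19:00 UTC (rolling into the previous day, 30 November 2023).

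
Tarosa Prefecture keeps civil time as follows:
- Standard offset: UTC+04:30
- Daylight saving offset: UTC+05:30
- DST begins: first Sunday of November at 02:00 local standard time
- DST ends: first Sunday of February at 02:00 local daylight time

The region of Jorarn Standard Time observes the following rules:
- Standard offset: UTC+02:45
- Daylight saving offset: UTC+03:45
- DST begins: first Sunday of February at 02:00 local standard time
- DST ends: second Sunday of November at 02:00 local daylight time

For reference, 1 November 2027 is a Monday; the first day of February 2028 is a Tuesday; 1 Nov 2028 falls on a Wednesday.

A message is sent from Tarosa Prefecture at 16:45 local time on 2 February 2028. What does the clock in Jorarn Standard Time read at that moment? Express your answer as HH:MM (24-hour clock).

14:00

1 November 2027 is a Monday, so the first Sunday is November 7.
1 February 2028 is a Tuesday, so the first Sunday is February 6.
2 February 2028 lies within the daylight-saving period (7 November 2027 – 6 February 2028), so Tarosa Prefecture is on daylight time, UTC+05:30.
16:45 Tarosa Prefecture − 5h30m = 11:15 UTC.
1 February 2028 is a Tuesday, so the first Sunday is February 6.
1 November 2028 is a Wednesday, so the first Sunday is November 5 and the second is November 12.
At the standard offset (UTC+02:45), 11:15 UTC + 2h45m = 14:00 Jorarn Standard Time standard time.
Daylight saving runs 6 February – 12 November; the standard-time date in Jorarn Standard Time, 2 February 2028, is outside that window, so Jorarn Standard Time is on standard time at UTC+02:45.
11:15 UTC + 2h45m = 14:00 Jorarn Standard Time.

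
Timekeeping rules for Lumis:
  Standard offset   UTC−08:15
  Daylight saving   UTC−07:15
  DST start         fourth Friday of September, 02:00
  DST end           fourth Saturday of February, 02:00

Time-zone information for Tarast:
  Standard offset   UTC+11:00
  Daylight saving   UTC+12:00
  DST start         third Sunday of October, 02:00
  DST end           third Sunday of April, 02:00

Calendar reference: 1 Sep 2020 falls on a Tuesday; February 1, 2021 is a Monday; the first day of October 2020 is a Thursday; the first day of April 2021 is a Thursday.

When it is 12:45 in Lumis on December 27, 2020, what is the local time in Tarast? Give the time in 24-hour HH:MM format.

1 September 2020 is a Tuesday, so the first Friday is September 4 and the fourth is September 25.
1 February 2021 is a Monday, so the first Saturday is February 6 and the fourth is February 27.
Daylight saving runs 25 September 2020 – 27 February 2021; December 27, 2020 is inside that window, so Lumis is at UTC−07:15.
12:45 Lumis + 7h15m = 20:00 UTC.
1 October 2020 is a Thursday, so the first Sunday is October 4 and the third is October 18.
1 April 2021 is a Thursday, so the first Sunday is April 4 and the third is April 18.
At the standard offset (UTC+11:00), 20:00 UTC + 11h = 07:00 Tarast standard time (rolling into the next day, 28 December 2020).
The standard-time date in Tarast, December 28, 2020, lies within the daylight-saving period (18 October 2020 – 18 April 2021), so Tarast is on daylight time, UTC+12:00.
20:00 UTC + 12h = 08:00 Tarast (rolling into the next day, 28 December 2020).

08:00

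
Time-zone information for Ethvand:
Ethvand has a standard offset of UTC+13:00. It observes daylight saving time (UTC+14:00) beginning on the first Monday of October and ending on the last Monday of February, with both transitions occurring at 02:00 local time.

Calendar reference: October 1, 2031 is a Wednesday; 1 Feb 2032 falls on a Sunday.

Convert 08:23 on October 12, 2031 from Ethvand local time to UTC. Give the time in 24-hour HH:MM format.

1 October 2031 is a Wednesday, so the first Monday is October 6.
1 February 2032 is a Sunday, so Mondays fall on 2, 9, 16, 23; the last is February 23.
Daylight saving runs 6 October 2031 – 23 February 2032; October 12, 2031 is inside that window, so Ethvand is at UTC+14:00.
08:23 local − 14h = 18:23 UTC (rolling into the previous day, 11 October 2031).

18:23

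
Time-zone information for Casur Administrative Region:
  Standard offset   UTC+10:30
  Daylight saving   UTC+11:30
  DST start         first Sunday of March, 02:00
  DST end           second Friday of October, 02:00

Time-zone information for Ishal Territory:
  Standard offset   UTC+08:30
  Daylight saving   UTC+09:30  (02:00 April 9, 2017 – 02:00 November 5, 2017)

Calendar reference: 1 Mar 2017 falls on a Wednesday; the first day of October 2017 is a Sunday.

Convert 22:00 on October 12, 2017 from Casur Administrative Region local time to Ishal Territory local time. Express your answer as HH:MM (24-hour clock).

1 March 2017 is a Wednesday, so the first Sunday is March 5.
1 October 2017 is a Sunday, so the first Friday is October 6 and the second is October 13.
October 12, 2017 falls between 5 March and 13 October, so daylight saving is in effect and Casur Administrative Region is at UTC+11:30.
22:00 Casur Administrative Region − 11h30m = 10:30 UTC.
At the standard offset (UTC+08:30), 10:30 UTC + 8h30m = 19:00 Ishal Territory standard time.
The standard-time date in Ishal Territory, October 12, 2017, falls between 9 April and 5 November, so daylight saving is in effect and Ishal Territory is at UTC+09:30.
10:30 UTC + 9h30m = 20:00 Ishal Territory.

20:00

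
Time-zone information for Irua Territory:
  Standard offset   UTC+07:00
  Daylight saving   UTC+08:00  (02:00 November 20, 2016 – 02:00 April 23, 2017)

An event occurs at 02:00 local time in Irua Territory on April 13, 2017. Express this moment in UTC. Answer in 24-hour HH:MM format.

Daylight saving runs 20 November 2016 – 23 April 2017; April 13, 2017 is inside that window, so Irua Territory is at UTC+08:00.
02:00 local − 8h = 18:00 UTC (rolling into the previous day, 12 April 2017).

18:00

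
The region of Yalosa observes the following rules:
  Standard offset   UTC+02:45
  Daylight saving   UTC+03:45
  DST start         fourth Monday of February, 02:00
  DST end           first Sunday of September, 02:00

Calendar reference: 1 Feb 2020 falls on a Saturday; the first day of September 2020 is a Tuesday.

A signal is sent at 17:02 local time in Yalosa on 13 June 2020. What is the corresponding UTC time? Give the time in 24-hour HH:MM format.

13:17

1 February 2020 is a Saturday, so the first Monday is February 3 and the fourth is February 24.
1 September 2020 is a Tuesday, so the first Sunday is September 6.
13 June 2020 lies within the daylight-saving period (24 February – 6 September), so Yalosa is on daylight time, UTC+03:45.
17:02 local − 3h45m = 13:17 UTC.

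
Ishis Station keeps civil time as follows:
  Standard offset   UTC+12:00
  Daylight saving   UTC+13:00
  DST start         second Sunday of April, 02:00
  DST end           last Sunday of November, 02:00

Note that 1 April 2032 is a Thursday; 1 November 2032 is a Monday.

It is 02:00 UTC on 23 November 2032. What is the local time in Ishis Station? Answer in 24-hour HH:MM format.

1 April 2032 is a Thursday, so the first Sunday is April 4 and the second is April 11.
1 November 2032 is a Monday, so Sundays fall on 7, 14, 21, 28; the last is November 28.
At the standard offset (UTC+12:00), 02:00 UTC + 12h = 14:00 Ishis Station standard time.
Daylight saving runs 11 April – 28 November; the standard-time date in Ishis Station, 23 November 2032, is inside that window, so Ishis Station is at UTC+13:00.
02:00 UTC + 13h = 15:00 local.

15:00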